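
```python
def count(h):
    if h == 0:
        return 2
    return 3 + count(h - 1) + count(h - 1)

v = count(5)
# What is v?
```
Call trace (a repeated sub-call is expanded the first time; later identical calls just restate its return value):
count(h=5)
  count(h=4)
    count(h=3)
      count(h=2)
        count(h=1)
          count(h=0)
          -> return 2
          count(h=0)
          -> return 2
        -> return 7
        count(h=1) -> return 7  (same call as traced above)
      -> return 17
      count(h=2) -> return 17  (same call as traced above)
    -> return 37
    count(h=3) -> return 37  (same call as traced above)
  -> return 77
  count(h=4) -> return 77  (same call as traced above)
-> return 157

Final answer: 157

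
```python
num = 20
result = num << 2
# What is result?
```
Trace:
  num=20
  num=20, result=80

Final answer: 80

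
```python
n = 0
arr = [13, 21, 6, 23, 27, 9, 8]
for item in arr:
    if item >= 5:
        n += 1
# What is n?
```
Trace:
  n=0
  n=1, item=13
  n=2, item=21
  n=3, item=6
  n=4, item=23
  n=5, item=27
  n=6, item=9
  n=7, item=8

Final answer: 7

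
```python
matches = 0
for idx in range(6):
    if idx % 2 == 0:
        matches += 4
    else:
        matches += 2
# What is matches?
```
Trace:
  matches=0
  matches=4, idx=0
  matches=6, idx=1
  matches=10, idx=2
  matches=12, idx=3
  matches=16, idx=4
  matches=18, idx=5

Final answer: 18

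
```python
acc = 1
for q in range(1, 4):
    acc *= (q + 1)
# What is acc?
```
Trace:
  acc=1
  acc=2, q=1
  acc=6, q=2
  acc=24, q=3

Final answer: 24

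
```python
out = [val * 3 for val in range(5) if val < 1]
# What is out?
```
Trace:
  val=0
  val=1
  val=2
  val=3
  val=4
  out=[0]

Final answer: [0]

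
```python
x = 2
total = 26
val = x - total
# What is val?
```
Trace:
  x=2
  x=2, total=26
  x=2, total=26, val=-24

Final answer: -24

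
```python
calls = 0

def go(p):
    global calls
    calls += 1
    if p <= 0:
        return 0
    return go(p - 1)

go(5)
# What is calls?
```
Call trace:
go(p=5)
  go(p=4)
    go(p=3)
      go(p=2)
        go(p=1)
          go(p=0)
          -> return 0
        -> return 0
      -> return 0
    -> return 0
  -> return 0
-> return 0

calls is incremented once per call. go is entered once for each p = 5, 4, 3, 2, 1, 0 (the p <= 0 call returns without recursing), i.e. 5 + 1 calls.
calls = 6

Final answer: 6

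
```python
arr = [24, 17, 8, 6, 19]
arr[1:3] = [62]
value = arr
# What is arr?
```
Trace:
  arr=[24, 17, 8, 6, 19]
  arr=[24, 62, 6, 19]
  arr=[24, 62, 6, 19], value=[24, 62, 6, 19]

Final answer: [24, 62, 6, 19]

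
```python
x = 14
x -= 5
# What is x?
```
Trace:
  x=14
  x=9

Final answer: 9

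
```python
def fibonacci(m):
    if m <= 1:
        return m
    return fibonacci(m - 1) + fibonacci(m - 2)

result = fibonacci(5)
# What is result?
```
Call trace (a repeated sub-call is expanded the first time; later identical calls just restate its return value):
fibonacci(m=5)
  fibonacci(m=4)
    fibonacci(m=3)
      fibonacci(m=2)
        fibonacci(m=1)
        -> return 1
        fibonacci(m=0)
        -> return 0
      -> return 1
      fibonacci(m=1)
      -> return 1
    -> return 2
    fibonacci(m=2) -> return 1  (same call as traced above)
  -> return 3
  fibonacci(m=3) -> return 2  (same call as traced above)
-> return 5

Final answer: 5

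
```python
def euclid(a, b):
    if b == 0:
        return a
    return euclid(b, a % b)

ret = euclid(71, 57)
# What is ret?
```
Call trace:
euclid(a=71, b=57)
  euclid(a=57, b=14)
    euclid(a=14, b=1)
      euclid(a=1, b=0)
      -> return 1
    -> return 1
  -> return 1
-> return 1

Final answer: 1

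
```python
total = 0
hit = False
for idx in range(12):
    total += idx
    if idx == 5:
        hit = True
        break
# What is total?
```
Trace:
  total=0
  total=0, hit=False
  total=0, hit=False, idx=0
  total=1, hit=False, idx=1
  total=3, hit=False, idx=2
  total=6, hit=False, idx=3
  total=10, hit=False, idx=4
  total=15, hit=True, idx=5

Final answer: 15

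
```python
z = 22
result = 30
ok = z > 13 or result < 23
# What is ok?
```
Trace:
  z=22
  z=22, result=30
  z=22, result=30, ok=True

Final answer: True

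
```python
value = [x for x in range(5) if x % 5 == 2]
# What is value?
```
Trace:
  x=0
  x=1
  x=2
  x=3
  x=4
  value=[2]

Final answer: [2]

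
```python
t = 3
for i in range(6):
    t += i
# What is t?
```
Trace:
  t=3
  t=3, i=0
  t=4, i=1
  t=6, i=2
  t=9, i=3
  t=13, i=4
  t=18, i=5

Final answer: 18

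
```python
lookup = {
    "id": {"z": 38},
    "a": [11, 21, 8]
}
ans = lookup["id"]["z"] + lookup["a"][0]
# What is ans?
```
Trace:
  lookup={'id': {'z': 38}, 'a': [11, 21, 8]}
  lookup={'id': {'z': 38}, 'a': [11, 21, 8]}, ans=49

Final answer: 49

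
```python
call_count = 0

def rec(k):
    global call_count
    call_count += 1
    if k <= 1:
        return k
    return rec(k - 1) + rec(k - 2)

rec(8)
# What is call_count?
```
Call trace (a repeated sub-call is expanded the first time; later identical calls just restate its return value):
rec(k=8)
  rec(k=7)
    rec(k=6)
      rec(k=5)
        rec(k=4)
          rec(k=3)
            rec(k=2)
              rec(k=1)
              -> return 1
              rec(k=0)
              -> return 0
            -> return 1
            rec(k=1)
            -> return 1
          -> return 2
          rec(k=2) -> return 1  (same call as traced above)
        -> return 3
        rec(k=3) -> return 2  (same call as traced above)
      -> return 5
      rec(k=4) -> return 3  (same call as traced above)
    -> return 8
    rec(k=5) -> return 5  (same call as traced above)
  -> return 13
  rec(k=6) -> return 8  (same call as traced above)
-> return 21

call_count is incremented once per call, so count the calls in each subtree. Let C(k) = number of calls made by rec(k).
C(0) = C(1) = 1 (base case, no recursion); C(k) = 1 + C(k - 1) + C(k - 2) otherwise.
C(2) = 1 + C(1) + C(0) = 1 + 1 + 1 = 3
C(3) = 1 + C(2) + C(1) = 1 + 3 + 1 = 5
C(4) = 1 + C(3) + C(2) = 1 + 5 + 3 = 9
C(5) = 1 + C(4) + C(3) = 1 + 9 + 5 = 15
C(6) = 1 + C(5) + C(4) = 1 + 15 + 9 = 25
C(7) = 1 + C(6) + C(5) = 1 + 25 + 15 = 41
C(8) = 1 + C(7) + C(6) = 1 + 41 + 25 = 67
call_count = C(8) = 67

Final answer: 67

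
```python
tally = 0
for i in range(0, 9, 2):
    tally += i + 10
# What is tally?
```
Trace:
  tally=0
  tally=10, i=0
  tally=22, i=2
  tally=36, i=4
  tally=52, i=6
  tally=70, i=8

Final answer: 70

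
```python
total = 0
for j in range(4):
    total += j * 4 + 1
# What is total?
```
Trace:
  total=0
  total=1, j=0
  total=6, j=1
  total=15, j=2
  total=28, j=3

Final answer: 28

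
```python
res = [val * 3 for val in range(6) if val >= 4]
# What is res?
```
Trace:
  val=0
  val=1
  val=2
  val=3
  val=4
  val=5
  res=[12, 15]

Final answer: [12, 15]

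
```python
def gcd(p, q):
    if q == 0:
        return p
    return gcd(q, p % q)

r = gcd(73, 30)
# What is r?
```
Call trace:
gcd(p=73, q=30)
  gcd(p=30, q=13)
    gcd(p=13, q=4)
      gcd(p=4, q=1)
        gcd(p=1, q=0)
        -> return 1
      -> return 1
    -> return 1
  -> return 1
-> return 1

Final answer: 1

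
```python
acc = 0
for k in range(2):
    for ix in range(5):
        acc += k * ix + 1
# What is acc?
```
Trace:
  acc=0
  acc=1, k=0, ix=0
  acc=2, k=0, ix=1
  acc=3, k=0, ix=2
  acc=4, k=0, ix=3
  acc=5, k=0, ix=4
  acc=6, k=1, ix=0
  acc=8, k=1, ix=1
  acc=11, k=1, ix=2
  acc=15, k=1, ix=3
  acc=20, k=1, ix=4

Final answer: 20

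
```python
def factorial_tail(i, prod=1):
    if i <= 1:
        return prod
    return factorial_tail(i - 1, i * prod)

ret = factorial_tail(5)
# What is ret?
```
Call trace:
factorial_tail(i=5, prod=1)
  factorial_tail(i=4, prod=5)
    factorial_tail(i=3, prod=20)
      factorial_tail(i=2, prod=60)
        factorial_tail(i=1, prod=120)
        -> return 120
      -> return 120
    -> return 120
  -> return 120
-> return 120

Final answer: 120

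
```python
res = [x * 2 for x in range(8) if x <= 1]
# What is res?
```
Trace:
  x=0
  x=1
  x=2
  x=3
  x=4
  x=5
  x=6
  x=7
  res=[0, 2]

Final answer: [0, 2]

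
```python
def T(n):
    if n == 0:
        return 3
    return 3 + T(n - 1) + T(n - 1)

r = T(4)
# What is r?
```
Call trace (a repeated sub-call is expanded the first time; later identical calls just restate its return value):
T(n=4)
  T(n=3)
    T(n=2)
      T(n=1)
        T(n=0)
        -> return 3
        T(n=0)
        -> return 3
      -> return 9
      T(n=1) -> return 9  (same call as traced above)
    -> return 21
    T(n=2) -> return 21  (same call as traced above)
  -> return 45
  T(n=3) -> return 45  (same call as traced above)
-> return 93

Final answer: 93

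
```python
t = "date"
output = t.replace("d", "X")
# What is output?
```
Trace:
  t='date'
  t='date', output='Xate'

Final answer: 'Xate'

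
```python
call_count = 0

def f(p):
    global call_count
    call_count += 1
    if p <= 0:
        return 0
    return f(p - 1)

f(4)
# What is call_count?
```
Call trace:
f(p=4)
  f(p=3)
    f(p=2)
      f(p=1)
        f(p=0)
        -> return 0
      -> return 0
    -> return 0
  -> return 0
-> return 0

call_count is incremented once per call. f is entered once for each p = 4, 3, 2, 1, 0 (the p <= 0 call returns without recursing), i.e. 4 + 1 calls.
call_count = 5

Final answer: 5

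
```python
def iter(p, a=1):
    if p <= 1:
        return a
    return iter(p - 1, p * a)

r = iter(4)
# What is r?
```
Call trace:
iter(p=4, a=1)
  iter(p=3, a=4)
    iter(p=2, a=12)
      iter(p=1, a=24)
      -> return 24
    -> return 24
  -> return 24
-> return 24

Final answer: 24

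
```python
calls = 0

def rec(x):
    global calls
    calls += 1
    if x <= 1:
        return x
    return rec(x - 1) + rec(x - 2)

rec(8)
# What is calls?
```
Call trace (a repeated sub-call is expanded the first time; later identical calls just restate its return value):
rec(x=8)
  rec(x=7)
    rec(x=6)
      rec(x=5)
        rec(x=4)
          rec(x=3)
            rec(x=2)
              rec(x=1)
              -> return 1
              rec(x=0)
              -> return 0
            -> return 1
            rec(x=1)
            -> return 1
          -> return 2
          rec(x=2) -> return 1  (same call as traced above)
        -> return 3
        rec(x=3) -> return 2  (same call as traced above)
      -> return 5
      rec(x=4) -> return 3  (same call as traced above)
    -> return 8
    rec(x=5) -> return 5  (same call as traced above)
  -> return 13
  rec(x=6) -> return 8  (same call as traced above)
-> return 21

calls is incremented once per call, so count the calls in each subtree. Let C(x) = number of calls made by rec(x).
C(0) = C(1) = 1 (base case, no recursion); C(x) = 1 + C(x - 1) + C(x - 2) otherwise.
C(2) = 1 + C(1) + C(0) = 1 + 1 + 1 = 3
C(3) = 1 + C(2) + C(1) = 1 + 3 + 1 = 5
C(4) = 1 + C(3) + C(2) = 1 + 5 + 3 = 9
C(5) = 1 + C(4) + C(3) = 1 + 9 + 5 = 15
C(6) = 1 + C(5) + C(4) = 1 + 15 + 9 = 25
C(7) = 1 + C(6) + C(5) = 1 + 25 + 15 = 41
C(8) = 1 + C(7) + C(6) = 1 + 41 + 25 = 67
calls = C(8) = 67

Final answer: 67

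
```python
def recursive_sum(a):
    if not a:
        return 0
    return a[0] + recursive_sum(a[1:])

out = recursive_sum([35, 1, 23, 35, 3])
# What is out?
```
Call trace:
recursive_sum(a=[35, 1, 23, 35, 3])
  recursive_sum(a=[1, 23, 35, 3])
    recursive_sum(a=[23, 35, 3])
      recursive_sum(a=[35, 3])
        recursive_sum(a=[3])
          recursive_sum(a=[])
          -> return 0
        -> return 3
      -> return 38
    -> return 61
  -> return 62
-> return 97

Final answer: 97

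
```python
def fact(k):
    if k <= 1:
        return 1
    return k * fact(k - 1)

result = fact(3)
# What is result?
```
Call trace:
fact(k=3)
  fact(k=2)
    fact(k=1)
    -> return 1
  -> return 2
-> return 6

Final answer: 6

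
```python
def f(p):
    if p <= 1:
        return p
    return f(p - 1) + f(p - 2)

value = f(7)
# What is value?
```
Call trace (a repeated sub-call is expanded the first time; later identical calls just restate its return value):
f(p=7)
  f(p=6)
    f(p=5)
      f(p=4)
        f(p=3)
          f(p=2)
            f(p=1)
            -> return 1
            f(p=0)
            -> return 0
          -> return 1
          f(p=1)
          -> return 1
        -> return 2
        f(p=2) -> return 1  (same call as traced above)
      -> return 3
      f(p=3) -> return 2  (same call as traced above)
    -> return 5
    f(p=4) -> return 3  (same call as traced above)
  -> return 8
  f(p=5) -> return 5  (same call as traced above)
-> return 13

Final answer: 13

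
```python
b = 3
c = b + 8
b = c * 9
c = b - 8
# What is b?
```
Trace:
  b=3
  b=3, c=11
  b=99, c=11
  b=99, c=91

Final answer: 99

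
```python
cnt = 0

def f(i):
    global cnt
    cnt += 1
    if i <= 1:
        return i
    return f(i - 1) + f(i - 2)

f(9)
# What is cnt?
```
Call trace (a repeated sub-call is expanded the first time; later identical calls just restate its return value):
f(i=9)
  f(i=8)
    f(i=7)
      f(i=6)
        f(i=5)
          f(i=4)
            f(i=3)
              f(i=2)
                f(i=1)
                -> return 1
                f(i=0)
                -> return 0
              -> return 1
              f(i=1)
              -> return 1
            -> return 2
            f(i=2) -> return 1  (same call as traced above)
          -> return 3
          f(i=3) -> return 2  (same call as traced above)
        -> return 5
        f(i=4) -> return 3  (same call as traced above)
      -> return 8
      f(i=5) -> return 5  (same call as traced above)
    -> return 13
    f(i=6) -> return 8  (same call as traced above)
  -> return 21
  f(i=7) -> return 13  (same call as traced above)
-> return 34

cnt is incremented once per call, so count the calls in each subtree. Let C(i) = number of calls made by f(i).
C(0) = C(1) = 1 (base case, no recursion); C(i) = 1 + C(i - 1) + C(i - 2) otherwise.
C(2) = 1 + C(1) + C(0) = 1 + 1 + 1 = 3
C(3) = 1 + C(2) + C(1) = 1 + 3 + 1 = 5
C(4) = 1 + C(3) + C(2) = 1 + 5 + 3 = 9
C(5) = 1 + C(4) + C(3) = 1 + 9 + 5 = 15
C(6) = 1 + C(5) + C(4) = 1 + 15 + 9 = 25
C(7) = 1 + C(6) + C(5) = 1 + 25 + 15 = 41
C(8) = 1 + C(7) + C(6) = 1 + 41 + 25 = 67
C(9) = 1 + C(8) + C(7) = 1 + 67 + 41 = 109
cnt = C(9) = 109

Final answer: 109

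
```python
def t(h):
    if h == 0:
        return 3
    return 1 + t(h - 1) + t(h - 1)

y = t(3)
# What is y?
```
Call trace (a repeated sub-call is expanded the first time; later identical calls just restate its return value):
t(h=3)
  t(h=2)
    t(h=1)
      t(h=0)
      -> return 3
      t(h=0)
      -> return 3
    -> return 7
    t(h=1) -> return 7  (same call as traced above)
  -> return 15
  t(h=2) -> return 15  (same call as traced above)
-> return 31

Final answer: 31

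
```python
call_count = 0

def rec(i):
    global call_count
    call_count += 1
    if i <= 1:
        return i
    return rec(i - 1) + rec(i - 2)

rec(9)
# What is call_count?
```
Call trace (a repeated sub-call is expanded the first time; later identical calls just restate its return value):
rec(i=9)
  rec(i=8)
    rec(i=7)
      rec(i=6)
        rec(i=5)
          rec(i=4)
            rec(i=3)
              rec(i=2)
                rec(i=1)
                -> return 1
                rec(i=0)
                -> return 0
              -> return 1
              rec(i=1)
              -> return 1
            -> return 2
            rec(i=2) -> return 1  (same call as traced above)
          -> return 3
          rec(i=3) -> return 2  (same call as traced above)
        -> return 5
        rec(i=4) -> return 3  (same call as traced above)
      -> return 8
      rec(i=5) -> return 5  (same call as traced above)
    -> return 13
    rec(i=6) -> return 8  (same call as traced above)
  -> return 21
  rec(i=7) -> return 13  (same call as traced above)
-> return 34

call_count is incremented once per call, so count the calls in each subtree. Let C(i) = number of calls made by rec(i).
C(0) = C(1) = 1 (base case, no recursion); C(i) = 1 + C(i - 1) + C(i - 2) otherwise.
C(2) = 1 + C(1) + C(0) = 1 + 1 + 1 = 3
C(3) = 1 + C(2) + C(1) = 1 + 3 + 1 = 5
C(4) = 1 + C(3) + C(2) = 1 + 5 + 3 = 9
C(5) = 1 + C(4) + C(3) = 1 + 9 + 5 = 15
C(6) = 1 + C(5) + C(4) = 1 + 15 + 9 = 25
C(7) = 1 + C(6) + C(5) = 1 + 25 + 15 = 41
C(8) = 1 + C(7) + C(6) = 1 + 41 + 25 = 67
C(9) = 1 + C(8) + C(7) = 1 + 67 + 41 = 109
call_count = C(9) = 109

Final answer: 109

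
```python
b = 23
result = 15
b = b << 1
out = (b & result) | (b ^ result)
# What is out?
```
Trace:
  b=23
  b=23, result=15
  b=46, result=15
  b=46, result=15, out=47

Final answer: 47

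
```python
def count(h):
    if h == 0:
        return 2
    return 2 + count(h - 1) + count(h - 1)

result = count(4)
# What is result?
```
Call trace (a repeated sub-call is expanded the first time; later identical calls just restate its return value):
count(h=4)
  count(h=3)
    count(h=2)
      count(h=1)
        count(h=0)
        -> return 2
        count(h=0)
        -> return 2
      -> return 6
      count(h=1) -> return 6  (same call as traced above)
    -> return 14
    count(h=2) -> return 14  (same call as traced above)
  -> return 30
  count(h=3) -> return 30  (same call as traced above)
-> return 62

Final answer: 62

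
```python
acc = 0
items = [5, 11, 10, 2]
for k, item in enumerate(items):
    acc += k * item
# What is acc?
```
Trace:
  acc=0
  acc=0, k=0, item=5
  acc=11, k=1, item=11
  acc=31, k=2, item=10
  acc=37, k=3, item=2

Final answer: 37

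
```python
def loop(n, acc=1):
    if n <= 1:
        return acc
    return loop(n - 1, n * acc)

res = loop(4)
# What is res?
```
Call trace:
loop(n=4, acc=1)
  loop(n=3, acc=4)
    loop(n=2, acc=12)
      loop(n=1, acc=24)
      -> return 24
    -> return 24
  -> return 24
-> return 24

Final answer: 24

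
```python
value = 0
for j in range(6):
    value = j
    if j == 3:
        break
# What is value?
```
Trace:
  value=0
  value=0, j=0
  value=1, j=1
  value=2, j=2
  value=3, j=3

Final answer: 3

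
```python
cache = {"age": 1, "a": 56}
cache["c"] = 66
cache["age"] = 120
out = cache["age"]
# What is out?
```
Trace:
  cache={'age': 1, 'a': 56}
  cache={'age': 1, 'a': 56, 'c': 66}
  cache={'age': 120, 'a': 56, 'c': 66}
  cache={'age': 120, 'a': 56, 'c': 66}, out=120

Final answer: 120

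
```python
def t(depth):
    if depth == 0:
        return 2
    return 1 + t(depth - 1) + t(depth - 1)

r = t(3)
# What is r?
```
Call trace (a repeated sub-call is expanded the first time; later identical calls just restate its return value):
t(depth=3)
  t(depth=2)
    t(depth=1)
      t(depth=0)
      -> return 2
      t(depth=0)
      -> return 2
    -> return 5
    t(depth=1) -> return 5  (same call as traced above)
  -> return 11
  t(depth=2) -> return 11  (same call as traced above)
-> return 23

Final answer: 23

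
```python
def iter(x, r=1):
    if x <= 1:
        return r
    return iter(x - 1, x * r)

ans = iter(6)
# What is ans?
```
Call trace:
iter(x=6, r=1)
  iter(x=5, r=6)
    iter(x=4, r=30)
      iter(x=3, r=120)
        iter(x=2, r=360)
          iter(x=1, r=720)
          -> return 720
        -> return 720
      -> return 720
    -> return 720
  -> return 720
-> return 720

Final answer: 720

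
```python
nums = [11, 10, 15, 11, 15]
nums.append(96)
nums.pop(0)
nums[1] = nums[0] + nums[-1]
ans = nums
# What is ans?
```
Trace:
  nums=[11, 10, 15, 11, 15]
  nums=[11, 10, 15, 11, 15, 96]
  nums=[10, 15, 11, 15, 96]
  nums=[10, 106, 11, 15, 96]
  nums=[10, 106, 11, 15, 96], ans=[10, 106, 11, 15, 96]

Final answer: [10, 106, 11, 15, 96]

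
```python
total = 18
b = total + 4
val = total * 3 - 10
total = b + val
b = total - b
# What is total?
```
Trace:
  total=18
  total=18, b=22
  total=18, b=22, val=44
  total=66, b=22, val=44
  total=66, b=44, val=44

Final answer: 66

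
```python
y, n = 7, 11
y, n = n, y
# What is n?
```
Trace:
  y=7, n=11
  y=11, n=7

Final answer: 7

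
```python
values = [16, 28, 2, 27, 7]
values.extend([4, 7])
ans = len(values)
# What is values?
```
Trace:
  values=[16, 28, 2, 27, 7]
  values=[16, 28, 2, 27, 7, 4, 7]
  values=[16, 28, 2, 27, 7, 4, 7], ans=7

Final answer: [16, 28, 2, 27, 7, 4, 7]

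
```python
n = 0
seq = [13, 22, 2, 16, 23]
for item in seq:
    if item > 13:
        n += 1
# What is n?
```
Trace:
  n=0
  n=0, item=13
  n=1, item=22
  n=1, item=2
  n=2, item=16
  n=3, item=23

Final answer: 3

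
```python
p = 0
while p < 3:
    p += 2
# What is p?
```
Trace:
  p=0
  p=2
  p=4

Final answer: 4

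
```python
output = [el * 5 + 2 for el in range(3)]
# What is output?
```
Trace:
  el=0
  el=1
  el=2
  output=[2, 7, 12]

Final answer: [2, 7, 12]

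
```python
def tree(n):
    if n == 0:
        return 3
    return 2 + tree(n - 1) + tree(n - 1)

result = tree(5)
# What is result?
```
Call trace (a repeated sub-call is expanded the first time; later identical calls just restate its return value):
tree(n=5)
  tree(n=4)
    tree(n=3)
      tree(n=2)
        tree(n=1)
          tree(n=0)
          -> return 3
          tree(n=0)
          -> return 3
        -> return 8
        tree(n=1) -> return 8  (same call as traced above)
      -> return 18
      tree(n=2) -> return 18  (same call as traced above)
    -> return 38
    tree(n=3) -> return 38  (same call as traced above)
  -> return 78
  tree(n=4) -> return 78  (same call as traced above)
-> return 158

Final answer: 158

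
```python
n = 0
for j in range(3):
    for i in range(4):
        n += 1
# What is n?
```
Trace:
  n=0
  n=1, j=0, i=0
  n=2, j=0, i=1
  n=3, j=0, i=2
  n=4, j=0, i=3
  n=5, j=1, i=0
  n=6, j=1, i=1
  n=7, j=1, i=2
  n=8, j=1, i=3
  n=9, j=2, i=0
  n=10, j=2, i=1
  n=11, j=2, i=2
  n=12, j=2, i=3

Final answer: 12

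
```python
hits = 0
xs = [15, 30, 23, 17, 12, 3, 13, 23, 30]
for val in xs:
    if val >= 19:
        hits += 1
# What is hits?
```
Trace:
  hits=0
  hits=0, val=15
  hits=1, val=30
  hits=2, val=23
  hits=2, val=17
  hits=2, val=12
  hits=2, val=3
  hits=2, val=13
  hits=3, val=23
  hits=4, val=30

Final answer: 4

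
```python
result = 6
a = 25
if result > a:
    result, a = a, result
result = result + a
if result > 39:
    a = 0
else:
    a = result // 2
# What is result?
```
Trace:
  result=6
  result=6, a=25
  result=6, a=25
  result=31, a=25
  result=31, a=15

Final answer: 31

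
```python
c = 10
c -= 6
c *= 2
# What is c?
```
Trace:
  c=10
  c=4
  c=8

Final answer: 8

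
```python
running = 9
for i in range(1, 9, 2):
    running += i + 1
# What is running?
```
Trace:
  running=9
  running=11, i=1
  running=15, i=3
  running=21, i=5
  running=29, i=7

Final answer: 29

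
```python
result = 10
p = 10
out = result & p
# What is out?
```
Trace:
  result=10
  result=10, p=10
  result=10, p=10, out=10

Final answer: 10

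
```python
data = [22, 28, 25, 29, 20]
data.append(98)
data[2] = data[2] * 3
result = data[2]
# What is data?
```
Trace:
  data=[22, 28, 25, 29, 20]
  data=[22, 28, 25, 29, 20, 98]
  data=[22, 28, 75, 29, 20, 98]
  data=[22, 28, 75, 29, 20, 98], result=75

Final answer: [22, 28, 75, 29, 20, 98]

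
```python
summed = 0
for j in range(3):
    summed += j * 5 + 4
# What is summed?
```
Trace:
  summed=0
  summed=4, j=0
  summed=13, j=1
  summed=27, j=2

Final answer: 27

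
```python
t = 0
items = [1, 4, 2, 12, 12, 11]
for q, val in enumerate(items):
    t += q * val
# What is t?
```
Trace:
  t=0
  t=0, q=0, val=1
  t=4, q=1, val=4
  t=8, q=2, val=2
  t=44, q=3, val=12
  t=92, q=4, val=12
  t=147, q=5, val=11

Final answer: 147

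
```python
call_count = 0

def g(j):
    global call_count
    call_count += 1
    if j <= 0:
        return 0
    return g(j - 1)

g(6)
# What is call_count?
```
Call trace:
g(j=6)
  g(j=5)
    g(j=4)
      g(j=3)
        g(j=2)
          g(j=1)
            g(j=0)
            -> return 0
          -> return 0
        -> return 0
      -> return 0
    -> return 0
  -> return 0
-> return 0

call_count is incremented once per call. g is entered once for each j = 6, 5, 4, 3, 2, 1, 0 (the j <= 0 call returns without recursing), i.e. 6 + 1 calls.
call_count = 7

Final answer: 7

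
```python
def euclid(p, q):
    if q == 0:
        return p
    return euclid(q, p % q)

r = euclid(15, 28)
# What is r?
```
Call trace:
euclid(p=15, q=28)
  euclid(p=28, q=15)
    euclid(p=15, q=13)
      euclid(p=13, q=2)
        euclid(p=2, q=1)
          euclid(p=1, q=0)
          -> return 1
        -> return 1
      -> return 1
    -> return 1
  -> return 1
-> return 1

Final answer: 1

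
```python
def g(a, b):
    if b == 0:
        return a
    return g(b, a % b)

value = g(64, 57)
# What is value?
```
Call trace:
g(a=64, b=57)
  g(a=57, b=7)
    g(a=7, b=1)
      g(a=1, b=0)
      -> return 1
    -> return 1
  -> return 1
-> return 1

Final answer: 1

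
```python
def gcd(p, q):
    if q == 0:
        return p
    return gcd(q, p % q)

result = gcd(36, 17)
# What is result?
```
Call trace:
gcd(p=36, q=17)
  gcd(p=17, q=2)
    gcd(p=2, q=1)
      gcd(p=1, q=0)
      -> return 1
    -> return 1
  -> return 1
-> return 1

Final answer: 1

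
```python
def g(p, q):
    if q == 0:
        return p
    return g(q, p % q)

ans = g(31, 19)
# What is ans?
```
Call trace:
g(p=31, q=19)
  g(p=19, q=12)
    g(p=12, q=7)
      g(p=7, q=5)
        g(p=5, q=2)
          g(p=2, q=1)
            g(p=1, q=0)
            -> return 1
          -> return 1
        -> return 1
      -> return 1
    -> return 1
  -> return 1
-> return 1

Final answer: 1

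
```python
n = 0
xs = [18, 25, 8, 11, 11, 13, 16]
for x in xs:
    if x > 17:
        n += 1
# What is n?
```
Trace:
  n=0
  n=1, x=18
  n=2, x=25
  n=2, x=8
  n=2, x=11
  n=2, x=11
  n=2, x=13
  n=2, x=16

Final answer: 2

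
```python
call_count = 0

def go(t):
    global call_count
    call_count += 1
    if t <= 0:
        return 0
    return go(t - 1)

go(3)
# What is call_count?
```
Call trace:
go(t=3)
  go(t=2)
    go(t=1)
      go(t=0)
      -> return 0
    -> return 0
  -> return 0
-> return 0

call_count is incremented once per call. go is entered once for each t = 3, 2, 1, 0 (the t <= 0 call returns without recursing), i.e. 3 + 1 calls.
call_count = 4

Final answer: 4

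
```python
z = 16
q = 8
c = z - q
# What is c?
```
Trace:
  z=16
  z=16, q=8
  z=16, q=8, c=8

Final answer: 8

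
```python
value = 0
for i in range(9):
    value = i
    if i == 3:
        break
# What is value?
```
Trace:
  value=0
  value=0, i=0
  value=1, i=1
  value=2, i=2
  value=3, i=3

Final answer: 3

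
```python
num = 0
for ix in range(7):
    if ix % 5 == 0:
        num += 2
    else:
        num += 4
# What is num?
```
Trace:
  num=0
  num=2, ix=0
  num=6, ix=1
  num=10, ix=2
  num=14, ix=3
  num=18, ix=4
  num=20, ix=5
  num=24, ix=6

Final answer: 24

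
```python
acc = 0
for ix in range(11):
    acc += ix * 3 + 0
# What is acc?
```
Trace:
  acc=0
  acc=0, ix=0
  acc=3, ix=1
  acc=9, ix=2
  acc=18, ix=3
  acc=30, ix=4
  acc=45, ix=5
  acc=63, ix=6
  acc=84, ix=7
  acc=108, ix=8
  acc=135, ix=9
  acc=165, ix=10

Final answer: 165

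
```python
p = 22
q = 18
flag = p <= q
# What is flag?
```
Trace:
  p=22
  p=22, q=18
  p=22, q=18, flag=False

Final answer: False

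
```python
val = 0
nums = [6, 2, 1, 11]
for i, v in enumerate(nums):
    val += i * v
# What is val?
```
Trace:
  val=0
  val=0, i=0, v=6
  val=2, i=1, v=2
  val=4, i=2, v=1
  val=37, i=3, v=11

Final answer: 37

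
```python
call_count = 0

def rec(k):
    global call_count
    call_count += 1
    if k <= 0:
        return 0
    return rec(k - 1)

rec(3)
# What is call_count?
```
Call trace:
rec(k=3)
  rec(k=2)
    rec(k=1)
      rec(k=0)
      -> return 0
    -> return 0
  -> return 0
-> return 0

call_count is incremented once per call. rec is entered once for each k = 3, 2, 1, 0 (the k <= 0 call returns without recursing), i.e. 3 + 1 calls.
call_count = 4

Final answer: 4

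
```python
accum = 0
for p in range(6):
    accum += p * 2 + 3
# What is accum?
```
Trace:
  accum=0
  accum=3, p=0
  accum=8, p=1
  accum=15, p=2
  accum=24, p=3
  accum=35, p=4
  accum=48, p=5

Final answer: 48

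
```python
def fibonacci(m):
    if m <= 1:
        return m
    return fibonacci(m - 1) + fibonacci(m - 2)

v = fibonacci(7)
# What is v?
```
Call trace (a repeated sub-call is expanded the first time; later identical calls just restate its return value):
fibonacci(m=7)
  fibonacci(m=6)
    fibonacci(m=5)
      fibonacci(m=4)
        fibonacci(m=3)
          fibonacci(m=2)
            fibonacci(m=1)
            -> return 1
            fibonacci(m=0)
            -> return 0
          -> return 1
          fibonacci(m=1)
          -> return 1
        -> return 2
        fibonacci(m=2) -> return 1  (same call as traced above)
      -> return 3
      fibonacci(m=3) -> return 2  (same call as traced above)
    -> return 5
    fibonacci(m=4) -> return 3  (same call as traced above)
  -> return 8
  fibonacci(m=5) -> return 5  (same call as traced above)
-> return 13

Final answer: 13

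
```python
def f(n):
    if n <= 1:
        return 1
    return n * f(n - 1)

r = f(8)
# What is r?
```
Call trace:
f(n=8)
  f(n=7)
    f(n=6)
      f(n=5)
        f(n=4)
          f(n=3)
            f(n=2)
              f(n=1)
              -> return 1
            -> return 2
          -> return 6
        -> return 24
      -> return 120
    -> return 720
  -> return 5040
-> return 40320

Final answer: 40320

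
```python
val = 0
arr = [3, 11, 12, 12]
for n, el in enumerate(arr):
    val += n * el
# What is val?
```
Trace:
  val=0
  val=0, n=0, el=3
  val=11, n=1, el=11
  val=35, n=2, el=12
  val=71, n=3, el=12

Final answer: 71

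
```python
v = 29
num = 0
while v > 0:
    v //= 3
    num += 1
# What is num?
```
Trace:
  v=29
  v=29, num=0
  v=9, num=1
  v=3, num=2
  v=1, num=3
  v=0, num=4

Final answer: 4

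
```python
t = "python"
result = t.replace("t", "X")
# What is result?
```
Trace:
  t='python'
  t='python', result='pyXhon'

Final answer: 'pyXhon'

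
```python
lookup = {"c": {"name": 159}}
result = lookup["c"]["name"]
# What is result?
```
Trace:
  lookup={'c': {'name': 159}}
  lookup={'c': {'name': 159}}, result=159

Final answer: 159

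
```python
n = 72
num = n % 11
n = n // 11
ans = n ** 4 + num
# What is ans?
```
Trace:
  n=72
  n=72, num=6
  n=6, num=6
  n=6, num=6, ans=1302

Final answer: 1302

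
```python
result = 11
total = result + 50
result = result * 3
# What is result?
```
Trace:
  result=11
  result=11, total=61
  result=33, total=61

Final answer: 33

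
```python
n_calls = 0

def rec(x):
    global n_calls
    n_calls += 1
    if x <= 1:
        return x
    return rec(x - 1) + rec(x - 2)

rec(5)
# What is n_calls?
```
Call trace (a repeated sub-call is expanded the first time; later identical calls just restate its return value):
rec(x=5)
  rec(x=4)
    rec(x=3)
      rec(x=2)
        rec(x=1)
        -> return 1
        rec(x=0)
        -> return 0
      -> return 1
      rec(x=1)
      -> return 1
    -> return 2
    rec(x=2) -> return 1  (same call as traced above)
  -> return 3
  rec(x=3) -> return 2  (same call as traced above)
-> return 5

n_calls is incremented once per call, so count the calls in each subtree. Let C(x) = number of calls made by rec(x).
C(0) = C(1) = 1 (base case, no recursion); C(x) = 1 + C(x - 1) + C(x - 2) otherwise.
C(2) = 1 + C(1) + C(0) = 1 + 1 + 1 = 3
C(3) = 1 + C(2) + C(1) = 1 + 3 + 1 = 5
C(4) = 1 + C(3) + C(2) = 1 + 5 + 3 = 9
C(5) = 1 + C(4) + C(3) = 1 + 9 + 5 = 15
n_calls = C(5) = 15

Final answer: 15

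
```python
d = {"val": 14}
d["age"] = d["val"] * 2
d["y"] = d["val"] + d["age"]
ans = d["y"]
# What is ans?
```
Trace:
  d={'val': 14}
  d={'val': 14, 'age': 28}
  d={'val': 14, 'age': 28, 'y': 42}
  d={'val': 14, 'age': 28, 'y': 42}, ans=42

Final answer: 42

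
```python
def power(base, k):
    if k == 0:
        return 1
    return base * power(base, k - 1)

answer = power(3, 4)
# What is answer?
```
Call trace:
power(base=3, k=4)
  power(base=3, k=3)
    power(base=3, k=2)
      power(base=3, k=1)
        power(base=3, k=0)
        -> return 1
      -> return 3
    -> return 9
  -> return 27
-> return 81

Final answer: 81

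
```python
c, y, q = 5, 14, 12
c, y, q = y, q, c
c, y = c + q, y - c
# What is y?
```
Trace:
  c=5, y=14, q=12
  c=14, y=12, q=5
  c=19, y=-2, q=5

Final answer: -2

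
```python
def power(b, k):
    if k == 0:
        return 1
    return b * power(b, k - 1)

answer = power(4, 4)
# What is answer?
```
Call trace:
power(b=4, k=4)
  power(b=4, k=3)
    power(b=4, k=2)
      power(b=4, k=1)
        power(b=4, k=0)
        -> return 1
      -> return 4
    -> return 16
  -> return 64
-> return 256

Final answer: 256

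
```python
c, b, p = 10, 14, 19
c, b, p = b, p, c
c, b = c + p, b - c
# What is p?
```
Trace:
  c=10, b=14, p=19
  c=14, b=19, p=10
  c=24, b=5, p=10

Final answer: 10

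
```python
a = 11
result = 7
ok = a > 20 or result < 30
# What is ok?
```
Trace:
  a=11
  a=11, result=7
  a=11, result=7, ok=True

Final answer: True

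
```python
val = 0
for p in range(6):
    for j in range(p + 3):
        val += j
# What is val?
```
Trace:
  val=0
  val=0, p=0, j=0
  val=1, p=0, j=1
  val=3, p=0, j=2
  val=3, p=1, j=0
  val=4, p=1, j=1
  val=6, p=1, j=2
  val=9, p=1, j=3
  val=9, p=2, j=0
  val=10, p=2, j=1
  val=12, p=2, j=2
  val=15, p=2, j=3
  val=19, p=2, j=4
  val=19, p=3, j=0
  val=20, p=3, j=1
  val=22, p=3, j=2
  val=25, p=3, j=3
  val=29, p=3, j=4
  val=34, p=3, j=5
  val=34, p=4, j=0
  val=35, p=4, j=1
  val=37, p=4, j=2
  val=40, p=4, j=3
  val=44, p=4, j=4
  val=49, p=4, j=5
  val=55, p=4, j=6
  val=55, p=5, j=0
  val=56, p=5, j=1
  val=58, p=5, j=2
  val=61, p=5, j=3
  val=65, p=5, j=4
  val=70, p=5, j=5
  val=76, p=5, j=6
  val=83, p=5, j=7

Final answer: 83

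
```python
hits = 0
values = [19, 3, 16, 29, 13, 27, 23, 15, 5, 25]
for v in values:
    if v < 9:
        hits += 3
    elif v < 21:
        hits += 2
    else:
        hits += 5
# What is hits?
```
Trace:
  hits=0
  hits=2, v=19
  hits=5, v=3
  hits=7, v=16
  hits=12, v=29
  hits=14, v=13
  hits=19, v=27
  hits=24, v=23
  hits=26, v=15
  hits=29, v=5
  hits=34, v=25

Final answer: 34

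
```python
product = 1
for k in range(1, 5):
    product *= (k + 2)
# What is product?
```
Trace:
  product=1
  product=3, k=1
  product=12, k=2
  product=60, k=3
  product=360, k=4

Final answer: 360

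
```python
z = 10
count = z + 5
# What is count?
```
Trace:
  z=10
  z=10, count=15

Final answer: 15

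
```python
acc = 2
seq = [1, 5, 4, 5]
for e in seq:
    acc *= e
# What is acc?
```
Trace:
  acc=2
  acc=2, e=1
  acc=10, e=5
  acc=40, e=4
  acc=200, e=5

Final answer: 200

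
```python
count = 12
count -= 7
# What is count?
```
Trace:
  count=12
  count=5

Final answer: 5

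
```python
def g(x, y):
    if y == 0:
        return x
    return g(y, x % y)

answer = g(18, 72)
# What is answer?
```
Call trace:
g(x=18, y=72)
  g(x=72, y=18)
    g(x=18, y=0)
    -> return 18
  -> return 18
-> return 18

Final answer: 18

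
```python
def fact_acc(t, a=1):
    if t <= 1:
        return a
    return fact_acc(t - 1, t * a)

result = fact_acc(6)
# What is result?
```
Call trace:
fact_acc(t=6, a=1)
  fact_acc(t=5, a=6)
    fact_acc(t=4, a=30)
      fact_acc(t=3, a=120)
        fact_acc(t=2, a=360)
          fact_acc(t=1, a=720)
          -> return 720
        -> return 720
      -> return 720
    -> return 720
  -> return 720
-> return 720

Final answer: 720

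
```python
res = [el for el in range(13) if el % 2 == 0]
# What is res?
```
Trace:
  el=0
  el=1
  el=2
  el=3
  el=4
  el=5
  el=6
  el=7
  el=8
  el=9
  el=10
  el=11
  el=12
  res=[0, 2, 4, 6, 8, 10, 12]

Final answer: [0, 2, 4, 6, 8, 10, 12]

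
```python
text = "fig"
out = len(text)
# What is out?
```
Trace:
  text='fig'
  text='fig', out=3

Final answer: 3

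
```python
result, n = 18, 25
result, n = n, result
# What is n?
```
Trace:
  result=18, n=25
  result=25, n=18

Final answer: 18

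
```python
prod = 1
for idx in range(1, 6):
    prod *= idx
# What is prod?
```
Trace:
  prod=1
  prod=1, idx=1
  prod=2, idx=2
  prod=6, idx=3
  prod=24, idx=4
  prod=120, idx=5

Final answer: 120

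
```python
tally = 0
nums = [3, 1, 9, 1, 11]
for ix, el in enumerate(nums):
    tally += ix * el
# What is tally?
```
Trace:
  tally=0
  tally=0, ix=0, el=3
  tally=1, ix=1, el=1
  tally=19, ix=2, el=9
  tally=22, ix=3, el=1
  tally=66, ix=4, el=11

Final answer: 66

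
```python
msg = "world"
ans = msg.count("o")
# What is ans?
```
Trace:
  msg='world'
  msg='world', ans=1

Final answer: 1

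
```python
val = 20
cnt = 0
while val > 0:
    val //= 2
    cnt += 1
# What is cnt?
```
Trace:
  val=20
  val=20, cnt=0
  val=10, cnt=1
  val=5, cnt=2
  val=2, cnt=3
  val=1, cnt=4
  val=0, cnt=5

Final answer: 5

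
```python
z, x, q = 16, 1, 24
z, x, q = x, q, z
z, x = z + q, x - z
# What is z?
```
Trace:
  z=16, x=1, q=24
  z=1, x=24, q=16
  z=17, x=23, q=16

Final answer: 17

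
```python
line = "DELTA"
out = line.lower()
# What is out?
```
Trace:
  line='DELTA'
  line='DELTA', out='delta'

Final answer: 'delta'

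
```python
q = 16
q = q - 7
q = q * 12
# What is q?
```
Trace:
  q=16
  q=9
  q=108

Final answer: 108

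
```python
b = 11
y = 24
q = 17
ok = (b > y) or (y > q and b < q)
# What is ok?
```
Trace:
  b=11
  b=11, y=24
  b=11, y=24, q=17
  b=11, y=24, q=17, ok=True

Final answer: True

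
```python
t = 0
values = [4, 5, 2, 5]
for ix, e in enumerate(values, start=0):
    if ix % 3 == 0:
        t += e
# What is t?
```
Trace:
  t=0
  t=4, ix=0, e=4
  t=4, ix=1, e=5
  t=4, ix=2, e=2
  t=9, ix=3, e=5

Final answer: 9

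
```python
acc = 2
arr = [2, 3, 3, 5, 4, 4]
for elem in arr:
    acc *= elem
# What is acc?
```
Trace:
  acc=2
  acc=4, elem=2
  acc=12, elem=3
  acc=36, elem=3
  acc=180, elem=5
  acc=720, elem=4
  acc=2880, elem=4

Final answer: 2880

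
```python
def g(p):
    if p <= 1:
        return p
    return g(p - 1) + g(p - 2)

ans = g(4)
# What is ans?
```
Call trace (a repeated sub-call is expanded the first time; later identical calls just restate its return value):
g(p=4)
  g(p=3)
    g(p=2)
      g(p=1)
      -> return 1
      g(p=0)
      -> return 0
    -> return 1
    g(p=1)
    -> return 1
  -> return 2
  g(p=2) -> return 1  (same call as traced above)
-> return 3

Final answer: 3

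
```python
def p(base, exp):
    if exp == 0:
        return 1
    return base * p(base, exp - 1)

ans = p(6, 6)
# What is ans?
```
Call trace:
p(base=6, exp=6)
  p(base=6, exp=5)
    p(base=6, exp=4)
      p(base=6, exp=3)
        p(base=6, exp=2)
          p(base=6, exp=1)
            p(base=6, exp=0)
            -> return 1
          -> return 6
        -> return 36
      -> return 216
    -> return 1296
  -> return 7776
-> return 46656

Final answer: 46656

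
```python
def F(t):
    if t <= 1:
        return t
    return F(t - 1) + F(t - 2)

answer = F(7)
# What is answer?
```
Call trace (a repeated sub-call is expanded the first time; later identical calls just restate its return value):
F(t=7)
  F(t=6)
    F(t=5)
      F(t=4)
        F(t=3)
          F(t=2)
            F(t=1)
            -> return 1
            F(t=0)
            -> return 0
          -> return 1
          F(t=1)
          -> return 1
        -> return 2
        F(t=2) -> return 1  (same call as traced above)
      -> return 3
      F(t=3) -> return 2  (same call as traced above)
    -> return 5
    F(t=4) -> return 3  (same call as traced above)
  -> return 8
  F(t=5) -> return 5  (same call as traced above)
-> return 13

Final answer: 13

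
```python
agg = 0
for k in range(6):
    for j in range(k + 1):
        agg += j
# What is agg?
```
Trace:
  agg=0
  agg=0, k=0, j=0
  agg=0, k=1, j=0
  agg=1, k=1, j=1
  agg=1, k=2, j=0
  agg=2, k=2, j=1
  agg=4, k=2, j=2
  agg=4, k=3, j=0
  agg=5, k=3, j=1
  agg=7, k=3, j=2
  agg=10, k=3, j=3
  agg=10, k=4, j=0
  agg=11, k=4, j=1
  agg=13, k=4, j=2
  agg=16, k=4, j=3
  agg=20, k=4, j=4
  agg=20, k=5, j=0
  agg=21, k=5, j=1
  agg=23, k=5, j=2
  agg=26, k=5, j=3
  agg=30, k=5, j=4
  agg=35, k=5, j=5

Final answer: 35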